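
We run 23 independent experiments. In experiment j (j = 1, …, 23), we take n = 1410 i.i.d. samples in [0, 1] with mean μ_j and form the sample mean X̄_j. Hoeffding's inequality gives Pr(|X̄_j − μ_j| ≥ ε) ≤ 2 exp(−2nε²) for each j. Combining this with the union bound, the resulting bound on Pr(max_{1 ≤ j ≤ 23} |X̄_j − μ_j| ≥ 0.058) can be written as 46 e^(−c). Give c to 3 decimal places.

9.486

Union bound over the 23 events: Pr(max_{1 ≤ j ≤ 23} |X̄_j − μ_j| ≥ 0.058) ≤ 23·2·exp(−2nε²) = 46 exp(−2·1410·0.058²).
So c = 2·1410·0.058² = 9.4865.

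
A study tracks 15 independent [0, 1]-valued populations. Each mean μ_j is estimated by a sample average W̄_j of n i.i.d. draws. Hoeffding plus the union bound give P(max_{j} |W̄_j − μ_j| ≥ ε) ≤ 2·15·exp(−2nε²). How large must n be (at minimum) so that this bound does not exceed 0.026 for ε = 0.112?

Need 2·15·exp(−2nε²) ≤ 0.026, i.e. exp(−2nε²) ≤ 0.026/30.
So 2nε² ≥ ln(30/0.026) = 7.050856.
Hence n ≥ 7.050856/(2·0.112²) = 281.045.
The smallest integer n is 282.

282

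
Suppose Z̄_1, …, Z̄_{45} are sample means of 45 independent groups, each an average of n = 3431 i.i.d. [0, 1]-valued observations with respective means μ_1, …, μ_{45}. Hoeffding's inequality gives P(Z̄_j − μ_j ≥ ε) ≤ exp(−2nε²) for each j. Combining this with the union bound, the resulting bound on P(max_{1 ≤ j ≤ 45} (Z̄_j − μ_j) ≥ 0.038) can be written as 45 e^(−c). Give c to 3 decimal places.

Union bound over the 45 events: P(max_{1 ≤ j ≤ 45} (Z̄_j − μ_j) ≥ 0.038) ≤ 45·exp(−2nε²) = 45 exp(−2·3431·0.038²).
So c = 2·3431·0.038² = 9.9087.

9.909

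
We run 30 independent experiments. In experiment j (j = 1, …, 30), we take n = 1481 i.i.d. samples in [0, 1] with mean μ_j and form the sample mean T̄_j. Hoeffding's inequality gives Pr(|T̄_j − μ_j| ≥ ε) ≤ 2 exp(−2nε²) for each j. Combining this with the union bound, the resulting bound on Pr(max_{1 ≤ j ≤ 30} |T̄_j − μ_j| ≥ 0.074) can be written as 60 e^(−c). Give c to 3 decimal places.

16.220

Union bound over the 30 events: Pr(max_{1 ≤ j ≤ 30} |T̄_j − μ_j| ≥ 0.074) ≤ 30·2·exp(−2nε²) = 60 exp(−2·1481·0.074²).
So c = 2·1481·0.074² = 16.2199.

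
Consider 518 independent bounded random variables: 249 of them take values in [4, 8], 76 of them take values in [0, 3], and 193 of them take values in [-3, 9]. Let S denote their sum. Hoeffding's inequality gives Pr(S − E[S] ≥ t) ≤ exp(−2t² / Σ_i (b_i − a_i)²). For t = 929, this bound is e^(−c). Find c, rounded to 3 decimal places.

53.176

Σ(b_i − a_i)² = 249·4² + 76·3² + 193·12² = 32460.
c = 2t² / 32460 = 2·929² / 32460 = 53.1757.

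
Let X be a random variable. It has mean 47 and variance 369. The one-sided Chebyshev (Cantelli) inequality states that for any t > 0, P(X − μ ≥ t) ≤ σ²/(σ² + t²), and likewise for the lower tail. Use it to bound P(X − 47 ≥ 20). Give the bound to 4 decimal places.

Here σ² = 369 and t = 20, so σ² + t² = 769.
Cantelli's bound: 369/769 = 0.4798.

0.4798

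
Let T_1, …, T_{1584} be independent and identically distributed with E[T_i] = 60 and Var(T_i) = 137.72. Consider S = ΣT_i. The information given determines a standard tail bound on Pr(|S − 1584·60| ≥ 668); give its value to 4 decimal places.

0.4889

With mean and variance of each term known, Chebyshev's inequality bounds the deviation of the sum (or sample mean).
Var(S) = n·Var(T_i) = 1584·137.72 = 218148.48.
Chebyshev: Pr(|S − 1584·60| ≥ 668) ≤ Var(S)/668² = 218148.48/446224 = 0.4889.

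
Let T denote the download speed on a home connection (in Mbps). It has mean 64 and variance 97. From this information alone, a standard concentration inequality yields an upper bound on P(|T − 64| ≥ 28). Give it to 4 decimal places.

0.1237

Mean and variance are known, so Chebyshev's inequality applies.
Chebyshev: P(|T − μ| ≥ t) ≤ Var(T)/t².
Bound = 97 / 784 = 0.1237.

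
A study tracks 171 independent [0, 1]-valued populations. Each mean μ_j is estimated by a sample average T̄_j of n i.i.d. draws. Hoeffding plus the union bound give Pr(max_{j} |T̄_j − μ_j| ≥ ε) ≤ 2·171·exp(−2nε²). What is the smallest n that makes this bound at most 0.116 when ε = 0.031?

4157

Need 2·171·exp(−2nε²) ≤ 0.116, i.e. exp(−2nε²) ≤ 0.116/342.
So 2nε² ≥ ln(342/0.116) = 7.988976.
Hence n ≥ 7.988976/(2·0.031²) = 4156.595.
The smallest integer n is 4157.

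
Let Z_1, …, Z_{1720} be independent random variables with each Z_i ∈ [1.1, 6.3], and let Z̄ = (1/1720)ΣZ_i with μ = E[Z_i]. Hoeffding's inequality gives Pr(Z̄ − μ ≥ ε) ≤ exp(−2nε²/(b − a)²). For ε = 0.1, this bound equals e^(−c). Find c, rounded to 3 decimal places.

1.272

c = 2nε²/(b − a)² = 2·1720·0.1² / 5.2² = 1.2722.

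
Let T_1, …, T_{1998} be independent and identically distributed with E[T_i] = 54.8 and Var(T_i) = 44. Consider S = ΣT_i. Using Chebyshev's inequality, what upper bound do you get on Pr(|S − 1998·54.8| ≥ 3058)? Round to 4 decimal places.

0.0094

Var(S) = n·Var(T_i) = 1998·44 = 87912.
Chebyshev: Pr(|S − 1998·54.8| ≥ 3058) ≤ Var(S)/3058² = 87912/9351364 = 0.0094.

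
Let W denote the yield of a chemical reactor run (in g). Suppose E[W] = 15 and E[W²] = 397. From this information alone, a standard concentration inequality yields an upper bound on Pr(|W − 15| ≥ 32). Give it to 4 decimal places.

The first two moments determine the variance, so Chebyshev's inequality is the sharpest standard bound available.
Var(W) = E[W²] − (E[W])² = 397 − 225 = 172.
Chebyshev's inequality: Pr(|W − μ| ≥ t) ≤ Var(W)/t² = 172/1024 = 0.1680.

0.1680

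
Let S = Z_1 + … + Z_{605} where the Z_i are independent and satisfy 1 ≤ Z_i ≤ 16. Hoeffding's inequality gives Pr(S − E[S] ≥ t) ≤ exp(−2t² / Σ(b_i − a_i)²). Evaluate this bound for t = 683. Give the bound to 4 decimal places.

Σ(b_i − a_i)² = 605·(15)² = 136125.
Exponent = 2·683²/136125 = 6.8538.
Bound = exp(−6.8538) = 0.00106.

0.0011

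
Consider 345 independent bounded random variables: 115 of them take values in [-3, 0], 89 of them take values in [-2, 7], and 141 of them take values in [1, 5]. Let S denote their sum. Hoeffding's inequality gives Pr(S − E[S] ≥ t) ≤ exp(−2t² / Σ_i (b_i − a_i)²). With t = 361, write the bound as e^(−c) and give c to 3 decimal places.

Σ(b_i − a_i)² = 115·3² + 89·9² + 141·4² = 10500.
c = 2t² / 10500 = 2·361² / 10500 = 24.8230.

24.823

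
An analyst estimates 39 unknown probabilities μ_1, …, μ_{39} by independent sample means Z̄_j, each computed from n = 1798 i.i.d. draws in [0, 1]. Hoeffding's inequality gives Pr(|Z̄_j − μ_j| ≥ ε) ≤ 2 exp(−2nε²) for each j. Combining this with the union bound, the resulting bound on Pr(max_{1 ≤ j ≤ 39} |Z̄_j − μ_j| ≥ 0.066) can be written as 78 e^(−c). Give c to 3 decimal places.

Union bound over the 39 events: Pr(max_{1 ≤ j ≤ 39} |Z̄_j − μ_j| ≥ 0.066) ≤ 39·2·exp(−2nε²) = 78 exp(−2·1798·0.066²).
So c = 2·1798·0.066² = 15.6642.

15.664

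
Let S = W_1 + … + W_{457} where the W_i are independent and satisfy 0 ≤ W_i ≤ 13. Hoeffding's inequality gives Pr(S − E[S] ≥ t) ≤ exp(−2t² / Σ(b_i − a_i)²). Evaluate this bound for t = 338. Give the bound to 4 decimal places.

Σ(b_i − a_i)² = 457·(13)² = 77233.
Exponent = 2·338²/77233 = 2.9584.
Bound = exp(−2.9584) = 0.05190.

0.0519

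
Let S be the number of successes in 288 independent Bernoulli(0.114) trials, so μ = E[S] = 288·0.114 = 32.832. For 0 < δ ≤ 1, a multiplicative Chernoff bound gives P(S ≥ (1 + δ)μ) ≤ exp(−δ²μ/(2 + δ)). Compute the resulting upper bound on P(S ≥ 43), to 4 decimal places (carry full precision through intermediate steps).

0.2558

Write 43 = (1 + δ)μ, so δ = 43/32.832 − 1 = 0.3096979…
Then the exponent is δ²μ/(2 + δ) = (43 − μ)² / (μ·(2 + δ)) = 1.363385.
Bound = exp(−1.363385) = 0.25579.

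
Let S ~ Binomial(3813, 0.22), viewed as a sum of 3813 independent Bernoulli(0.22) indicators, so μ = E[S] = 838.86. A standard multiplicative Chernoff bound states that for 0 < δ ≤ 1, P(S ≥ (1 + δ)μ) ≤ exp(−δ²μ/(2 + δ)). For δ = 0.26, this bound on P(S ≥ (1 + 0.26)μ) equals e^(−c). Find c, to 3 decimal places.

c = δ²μ/(2 + δ) = 0.26²·838.86/(2 + 0.26) = 25.0916.

25.092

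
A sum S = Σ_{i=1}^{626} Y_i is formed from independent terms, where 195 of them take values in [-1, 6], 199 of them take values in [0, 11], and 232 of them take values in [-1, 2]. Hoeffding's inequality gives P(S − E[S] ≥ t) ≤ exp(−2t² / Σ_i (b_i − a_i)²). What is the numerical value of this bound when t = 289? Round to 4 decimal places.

0.0093

Σ(b_i − a_i)² = 195·7² + 199·11² + 232·3² = 35722.
Exponent = 2·289² / 35722 = 4.67617.
Bound = exp(−4.67617) = 0.00931.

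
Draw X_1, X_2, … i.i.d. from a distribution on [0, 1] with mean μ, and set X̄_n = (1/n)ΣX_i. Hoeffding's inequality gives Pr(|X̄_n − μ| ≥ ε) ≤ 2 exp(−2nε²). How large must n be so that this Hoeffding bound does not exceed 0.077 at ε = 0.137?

Require 2·exp(−2nε²) ≤ 0.077, i.e. 2nε² ≥ ln(2/0.077) = 3.257097.
So n ≥ 3.257097 / (2·0.137²) = 86.768.
The smallest integer n is 87.

87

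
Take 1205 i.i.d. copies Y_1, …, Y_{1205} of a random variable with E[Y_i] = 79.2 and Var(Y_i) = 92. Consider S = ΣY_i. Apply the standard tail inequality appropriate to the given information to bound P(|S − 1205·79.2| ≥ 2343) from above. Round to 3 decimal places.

With mean and variance of each term known, Chebyshev's inequality bounds the deviation of the sum (or sample mean).
Var(S) = n·Var(Y_i) = 1205·92 = 110860.
Chebyshev: P(|S − 1205·79.2| ≥ 2343) ≤ Var(S)/2343² = 110860/5489649 = 0.0202.

0.020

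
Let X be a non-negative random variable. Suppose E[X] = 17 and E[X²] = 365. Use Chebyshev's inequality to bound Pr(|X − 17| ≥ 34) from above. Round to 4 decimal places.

Var(X) = E[X²] − (E[X])² = 365 − 289 = 76.
Chebyshev's inequality: Pr(|X − μ| ≥ t) ≤ Var(X)/t² = 76/1156 = 0.0657.

0.0657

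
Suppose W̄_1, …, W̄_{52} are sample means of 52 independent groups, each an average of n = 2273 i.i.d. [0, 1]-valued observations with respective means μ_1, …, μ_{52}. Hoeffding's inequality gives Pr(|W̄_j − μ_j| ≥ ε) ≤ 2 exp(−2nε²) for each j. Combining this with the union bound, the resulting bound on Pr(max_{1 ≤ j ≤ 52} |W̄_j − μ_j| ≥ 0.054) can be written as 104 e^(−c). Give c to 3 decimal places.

Union bound over the 52 events: Pr(max_{1 ≤ j ≤ 52} |W̄_j − μ_j| ≥ 0.054) ≤ 52·2·exp(−2nε²) = 104 exp(−2·2273·0.054²).
So c = 2·2273·0.054² = 13.2561.

13.256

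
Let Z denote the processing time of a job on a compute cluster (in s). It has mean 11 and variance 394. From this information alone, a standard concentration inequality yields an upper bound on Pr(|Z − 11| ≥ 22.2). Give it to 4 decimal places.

0.7994

Mean and variance are known, so Chebyshev's inequality applies.
Chebyshev: Pr(|Z − μ| ≥ t) ≤ Var(Z)/t².
Bound = 394 / 492.84 = 0.7994.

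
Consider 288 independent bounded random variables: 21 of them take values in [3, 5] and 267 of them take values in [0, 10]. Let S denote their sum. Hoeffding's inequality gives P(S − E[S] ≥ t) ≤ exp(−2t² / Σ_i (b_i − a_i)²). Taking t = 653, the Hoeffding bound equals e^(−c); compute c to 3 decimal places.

Σ(b_i − a_i)² = 21·2² + 267·10² = 26784.
c = 2t² / 26784 = 2·653² / 26784 = 31.8406.

31.841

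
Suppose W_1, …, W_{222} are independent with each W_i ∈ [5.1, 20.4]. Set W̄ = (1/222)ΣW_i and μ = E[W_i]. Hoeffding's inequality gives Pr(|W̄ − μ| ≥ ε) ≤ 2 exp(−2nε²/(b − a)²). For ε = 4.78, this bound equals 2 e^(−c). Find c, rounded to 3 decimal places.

43.337

c = 2nε²/(b − a)² = 2·222·4.78² / 15.3² = 43.3367.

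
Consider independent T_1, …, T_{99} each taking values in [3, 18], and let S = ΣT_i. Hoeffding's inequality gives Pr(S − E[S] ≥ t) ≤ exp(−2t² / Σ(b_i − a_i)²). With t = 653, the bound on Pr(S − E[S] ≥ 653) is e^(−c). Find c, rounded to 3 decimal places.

38.286

Σ(b_i − a_i)² = 99·(15)² = 22275.
c = 2t²/22275 = 2·653²/22275 = 38.2859.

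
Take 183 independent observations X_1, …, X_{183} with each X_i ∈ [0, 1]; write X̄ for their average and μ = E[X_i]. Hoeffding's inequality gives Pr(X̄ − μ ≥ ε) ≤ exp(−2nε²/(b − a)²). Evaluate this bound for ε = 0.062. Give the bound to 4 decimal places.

0.2449

Exponent: 2nε²/(b − a)² = 2·183·0.062² / 1² = 1.40690.
Bound = exp(−1.40690) = 0.24490.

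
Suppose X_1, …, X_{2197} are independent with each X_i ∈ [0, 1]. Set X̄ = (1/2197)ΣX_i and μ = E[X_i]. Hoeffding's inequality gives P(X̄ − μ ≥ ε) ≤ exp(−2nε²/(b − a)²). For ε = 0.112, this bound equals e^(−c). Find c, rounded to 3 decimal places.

c = 2nε²/(b − a)² = 2·2197·0.112² / 1² = 55.1183.

55.118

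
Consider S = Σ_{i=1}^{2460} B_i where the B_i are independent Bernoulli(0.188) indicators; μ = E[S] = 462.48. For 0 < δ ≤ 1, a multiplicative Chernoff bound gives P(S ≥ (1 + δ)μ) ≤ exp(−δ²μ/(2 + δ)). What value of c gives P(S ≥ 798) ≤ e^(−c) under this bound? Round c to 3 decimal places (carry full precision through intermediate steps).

Write 798 = (1 + δ)μ, so δ = 798/462.48 − 1 = 0.72548…
Then the exponent is δ²μ/(2 + δ) = (798 − μ)² / (μ·(2 + δ)) = 89.310160.

89.310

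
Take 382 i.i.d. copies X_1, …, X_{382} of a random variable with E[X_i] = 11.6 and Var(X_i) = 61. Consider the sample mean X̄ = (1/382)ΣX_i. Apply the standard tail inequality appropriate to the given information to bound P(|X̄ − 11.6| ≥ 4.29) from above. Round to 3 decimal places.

0.009

With mean and variance of each term known, Chebyshev's inequality bounds the deviation of the sum (or sample mean).
Var(X̄) = Var(X_i)/n = 61/382 = 0.15969.
Chebyshev: P(|X̄ − 11.6| ≥ 4.29) ≤ Var(X̄)/(4.29)² = 61/(382·4.29²) = 0.0087.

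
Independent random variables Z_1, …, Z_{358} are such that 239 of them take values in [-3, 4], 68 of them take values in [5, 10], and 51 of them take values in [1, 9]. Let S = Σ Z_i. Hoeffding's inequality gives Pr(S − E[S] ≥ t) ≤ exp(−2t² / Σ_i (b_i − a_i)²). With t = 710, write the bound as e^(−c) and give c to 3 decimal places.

60.462

Σ(b_i − a_i)² = 239·7² + 68·5² + 51·8² = 16675.
c = 2t² / 16675 = 2·710² / 16675 = 60.4618.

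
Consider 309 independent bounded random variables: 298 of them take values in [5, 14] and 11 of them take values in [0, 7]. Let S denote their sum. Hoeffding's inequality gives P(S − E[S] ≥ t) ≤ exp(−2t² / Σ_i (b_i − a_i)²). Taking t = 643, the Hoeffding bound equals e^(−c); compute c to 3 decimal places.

Σ(b_i − a_i)² = 298·9² + 11·7² = 24677.
c = 2t² / 24677 = 2·643² / 24677 = 33.5089.

33.509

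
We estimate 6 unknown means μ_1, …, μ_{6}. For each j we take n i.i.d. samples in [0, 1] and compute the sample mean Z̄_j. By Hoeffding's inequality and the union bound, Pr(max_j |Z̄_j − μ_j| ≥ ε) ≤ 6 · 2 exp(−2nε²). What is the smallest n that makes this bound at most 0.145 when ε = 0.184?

66

Need 2·6·exp(−2nε²) ≤ 0.145, i.e. exp(−2nε²) ≤ 0.145/12.
So 2nε² ≥ ln(12/0.145) = 4.415928.
Hence n ≥ 4.415928/(2·0.184²) = 65.216.
The smallest integer n is 66.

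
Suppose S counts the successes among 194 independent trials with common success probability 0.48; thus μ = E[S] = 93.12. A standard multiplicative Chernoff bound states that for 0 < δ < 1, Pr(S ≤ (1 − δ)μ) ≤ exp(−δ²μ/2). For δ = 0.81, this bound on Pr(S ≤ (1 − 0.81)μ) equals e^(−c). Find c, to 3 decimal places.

c = δ²μ/2 = 0.81²·93.12/2 = 30.5480.

30.548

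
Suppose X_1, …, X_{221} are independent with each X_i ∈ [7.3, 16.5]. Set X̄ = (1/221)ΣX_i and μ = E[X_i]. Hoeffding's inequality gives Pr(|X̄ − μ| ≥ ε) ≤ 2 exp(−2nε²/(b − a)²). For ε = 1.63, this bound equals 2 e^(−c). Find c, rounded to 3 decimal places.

c = 2nε²/(b − a)² = 2·221·1.63² / 9.2² = 13.8746.

13.875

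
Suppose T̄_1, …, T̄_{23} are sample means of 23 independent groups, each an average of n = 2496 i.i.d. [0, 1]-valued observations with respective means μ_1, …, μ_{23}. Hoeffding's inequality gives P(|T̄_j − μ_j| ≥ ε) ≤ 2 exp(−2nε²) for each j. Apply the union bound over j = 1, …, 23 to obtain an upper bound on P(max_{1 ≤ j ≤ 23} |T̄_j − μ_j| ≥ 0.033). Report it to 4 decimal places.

0.2004

Per-experiment Hoeffding bound: 2·exp(−2·2496·0.033²) = 2·exp(−5.43629) = 0.0087112.
Union bound over 23 events: 23·0.0087112 = 0.20036.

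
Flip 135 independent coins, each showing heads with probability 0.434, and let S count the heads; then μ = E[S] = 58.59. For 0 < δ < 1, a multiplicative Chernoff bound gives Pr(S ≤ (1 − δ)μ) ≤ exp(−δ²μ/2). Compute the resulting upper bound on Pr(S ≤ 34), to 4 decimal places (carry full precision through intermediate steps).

Write 34 = (1 − δ)μ, so δ = 1 − 34/58.59 = 0.4196962…
Then the exponent is δ²μ/2 = (μ − 34)²/(2μ) = 5.160165.
Bound = exp(−5.160165) = 0.00574.

0.0057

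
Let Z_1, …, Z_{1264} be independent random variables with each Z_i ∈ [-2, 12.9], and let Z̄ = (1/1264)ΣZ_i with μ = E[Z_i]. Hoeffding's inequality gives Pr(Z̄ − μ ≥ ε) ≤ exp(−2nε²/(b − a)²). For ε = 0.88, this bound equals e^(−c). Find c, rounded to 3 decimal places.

c = 2nε²/(b − a)² = 2·1264·0.88² / 14.9² = 8.8180.

8.818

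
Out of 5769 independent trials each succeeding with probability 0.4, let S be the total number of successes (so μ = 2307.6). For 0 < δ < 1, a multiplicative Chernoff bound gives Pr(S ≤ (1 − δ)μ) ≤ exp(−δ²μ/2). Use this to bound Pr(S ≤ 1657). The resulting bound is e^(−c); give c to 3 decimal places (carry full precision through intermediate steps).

Write 1657 = (1 − δ)μ, so δ = 1 − 1657/2307.6 = 0.2819379…
Then the exponent is δ²μ/2 = (μ − 1657)²/(2μ) = 91.714413.

91.714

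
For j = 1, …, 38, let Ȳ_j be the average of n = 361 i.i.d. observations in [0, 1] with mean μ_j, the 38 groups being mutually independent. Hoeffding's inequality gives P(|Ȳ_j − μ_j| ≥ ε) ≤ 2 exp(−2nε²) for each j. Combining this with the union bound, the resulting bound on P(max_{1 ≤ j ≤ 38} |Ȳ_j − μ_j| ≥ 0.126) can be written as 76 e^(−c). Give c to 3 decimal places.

Union bound over the 38 events: P(max_{1 ≤ j ≤ 38} |Ȳ_j − μ_j| ≥ 0.126) ≤ 38·2·exp(−2nε²) = 76 exp(−2·361·0.126²).
So c = 2·361·0.126² = 11.4625.

11.462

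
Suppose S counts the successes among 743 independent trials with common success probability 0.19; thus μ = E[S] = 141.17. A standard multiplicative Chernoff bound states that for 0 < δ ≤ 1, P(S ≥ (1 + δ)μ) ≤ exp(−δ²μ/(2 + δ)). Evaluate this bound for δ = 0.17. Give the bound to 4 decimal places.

0.1526

Exponent = δ²μ/(2 + δ) = 0.17²·141.17/2.17 = 1.8801.
Bound = exp(−1.8801) = 0.15258.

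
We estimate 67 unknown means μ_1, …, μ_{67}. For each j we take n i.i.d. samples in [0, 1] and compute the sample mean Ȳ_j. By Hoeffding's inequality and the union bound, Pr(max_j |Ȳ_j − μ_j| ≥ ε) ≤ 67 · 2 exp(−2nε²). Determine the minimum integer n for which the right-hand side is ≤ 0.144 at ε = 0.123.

226

Need 2·67·exp(−2nε²) ≤ 0.144, i.e. exp(−2nε²) ≤ 0.144/134.
So 2nε² ≥ ln(134/0.144) = 6.835782.
Hence n ≥ 6.835782/(2·0.123²) = 225.917.
The smallest integer n is 226.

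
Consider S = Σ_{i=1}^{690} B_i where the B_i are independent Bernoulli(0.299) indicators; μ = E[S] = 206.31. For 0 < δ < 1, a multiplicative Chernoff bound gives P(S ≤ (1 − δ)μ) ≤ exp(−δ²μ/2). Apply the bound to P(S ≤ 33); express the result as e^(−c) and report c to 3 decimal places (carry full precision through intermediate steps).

Write 33 = (1 − δ)μ, so δ = 1 − 33/206.31 = 0.8400465…
Then the exponent is δ²μ/2 = (μ − 33)²/(2μ) = 72.794232.

72.794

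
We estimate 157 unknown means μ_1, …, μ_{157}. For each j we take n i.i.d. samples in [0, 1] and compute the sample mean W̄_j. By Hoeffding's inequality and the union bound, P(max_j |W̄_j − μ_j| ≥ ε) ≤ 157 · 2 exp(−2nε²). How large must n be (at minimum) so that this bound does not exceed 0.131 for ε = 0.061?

Need 2·157·exp(−2nε²) ≤ 0.131, i.e. exp(−2nε²) ≤ 0.131/314.
So 2nε² ≥ ln(314/0.131) = 7.781951.
Hence n ≥ 7.781951/(2·0.061²) = 1045.680.
The smallest integer n is 1046.

1046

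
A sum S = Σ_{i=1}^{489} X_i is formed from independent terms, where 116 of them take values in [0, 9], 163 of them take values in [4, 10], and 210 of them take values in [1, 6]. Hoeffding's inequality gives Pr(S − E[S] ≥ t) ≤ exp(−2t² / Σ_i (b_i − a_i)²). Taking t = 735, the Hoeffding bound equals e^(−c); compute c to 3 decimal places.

52.669

Σ(b_i − a_i)² = 116·9² + 163·6² + 210·5² = 20514.
c = 2t² / 20514 = 2·735² / 20514 = 52.6689.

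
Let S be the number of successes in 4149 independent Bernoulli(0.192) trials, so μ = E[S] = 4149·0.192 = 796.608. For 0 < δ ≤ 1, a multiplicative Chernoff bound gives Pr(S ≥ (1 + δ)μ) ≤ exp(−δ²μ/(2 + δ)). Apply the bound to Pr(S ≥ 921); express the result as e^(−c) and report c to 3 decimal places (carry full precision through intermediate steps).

Write 921 = (1 + δ)μ, so δ = 921/796.608 − 1 = 0.1561521…
Then the exponent is δ²μ/(2 + δ) = (921 − μ)² / (μ·(2 + δ)) = 9.008673.

9.009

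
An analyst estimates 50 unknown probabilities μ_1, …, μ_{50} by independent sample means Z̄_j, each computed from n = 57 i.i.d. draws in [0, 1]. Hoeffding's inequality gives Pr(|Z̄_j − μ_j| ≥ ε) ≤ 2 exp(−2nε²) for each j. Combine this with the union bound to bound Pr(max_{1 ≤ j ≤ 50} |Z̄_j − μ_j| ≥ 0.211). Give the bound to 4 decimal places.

0.6249

Per-experiment Hoeffding bound: 2·exp(−2·57·0.211²) = 2·exp(−5.07539) = 0.012497.
Union bound over 50 events: 50·0.012497 = 0.62486.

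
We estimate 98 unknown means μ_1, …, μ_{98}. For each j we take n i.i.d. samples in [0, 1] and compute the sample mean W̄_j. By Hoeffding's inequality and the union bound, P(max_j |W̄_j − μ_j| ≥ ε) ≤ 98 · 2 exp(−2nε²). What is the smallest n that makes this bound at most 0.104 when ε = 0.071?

749

Need 2·98·exp(−2nε²) ≤ 0.104, i.e. exp(−2nε²) ≤ 0.104/196.
So 2nε² ≥ ln(196/0.104) = 7.541479.
Hence n ≥ 7.541479/(2·0.071²) = 748.014.
The smallest integer n is 749.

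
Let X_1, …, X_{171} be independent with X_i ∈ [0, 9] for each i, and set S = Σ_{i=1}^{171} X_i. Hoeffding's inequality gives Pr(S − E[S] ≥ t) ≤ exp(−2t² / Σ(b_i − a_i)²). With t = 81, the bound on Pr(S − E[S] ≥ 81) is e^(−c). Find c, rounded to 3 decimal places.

Σ(b_i − a_i)² = 171·(9)² = 13851.
c = 2t²/13851 = 2·81²/13851 = 0.9474.

0.947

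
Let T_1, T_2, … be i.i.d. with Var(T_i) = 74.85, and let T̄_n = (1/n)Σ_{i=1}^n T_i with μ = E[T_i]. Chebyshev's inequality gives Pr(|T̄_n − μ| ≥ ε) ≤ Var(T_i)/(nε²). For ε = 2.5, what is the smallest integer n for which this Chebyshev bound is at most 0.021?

Require 74.85/(n·2.5²) ≤ 0.021, i.e. n ≥ 74.85/(0.021·2.5²) = 570.286.
The smallest integer n is 571.

571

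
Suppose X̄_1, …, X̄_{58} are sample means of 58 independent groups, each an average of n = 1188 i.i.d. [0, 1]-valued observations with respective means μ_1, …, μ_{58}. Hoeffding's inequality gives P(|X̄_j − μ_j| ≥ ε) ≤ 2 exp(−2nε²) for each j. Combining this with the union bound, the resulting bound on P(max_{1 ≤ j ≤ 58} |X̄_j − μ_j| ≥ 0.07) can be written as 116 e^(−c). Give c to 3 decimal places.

11.642

Union bound over the 58 events: P(max_{1 ≤ j ≤ 58} |X̄_j − μ_j| ≥ 0.07) ≤ 58·2·exp(−2nε²) = 116 exp(−2·1188·0.07²).
So c = 2·1188·0.07² = 11.6424.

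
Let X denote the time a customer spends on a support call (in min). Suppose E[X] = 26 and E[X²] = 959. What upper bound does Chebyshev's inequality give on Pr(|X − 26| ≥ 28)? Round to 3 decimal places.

0.361

Var(X) = E[X²] − (E[X])² = 959 − 676 = 283.
Chebyshev's inequality: Pr(|X − μ| ≥ t) ≤ Var(X)/t² = 283/784 = 0.3610.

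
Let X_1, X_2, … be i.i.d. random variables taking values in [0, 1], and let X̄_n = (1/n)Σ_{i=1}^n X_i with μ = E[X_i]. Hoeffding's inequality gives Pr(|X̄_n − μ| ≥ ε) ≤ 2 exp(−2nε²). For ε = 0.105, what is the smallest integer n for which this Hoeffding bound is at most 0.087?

Require 2·exp(−2nε²) ≤ 0.087, i.e. 2nε² ≥ ln(2/0.087) = 3.134994.
So n ≥ 3.134994 / (2·0.105²) = 142.177.
The smallest integer n is 143.

143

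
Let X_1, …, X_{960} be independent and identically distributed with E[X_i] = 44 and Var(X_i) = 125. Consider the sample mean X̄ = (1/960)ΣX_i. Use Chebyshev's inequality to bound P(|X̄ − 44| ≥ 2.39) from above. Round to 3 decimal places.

0.023

Var(X̄) = Var(X_i)/n = 125/960 = 0.13021.
Chebyshev: P(|X̄ − 44| ≥ 2.39) ≤ Var(X̄)/(2.39)² = 125/(960·2.39²) = 0.0228.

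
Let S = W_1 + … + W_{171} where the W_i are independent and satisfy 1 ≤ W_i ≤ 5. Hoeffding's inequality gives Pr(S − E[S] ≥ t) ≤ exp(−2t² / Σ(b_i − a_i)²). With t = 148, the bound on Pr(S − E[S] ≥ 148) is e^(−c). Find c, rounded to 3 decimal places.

16.012

Σ(b_i − a_i)² = 171·(4)² = 2736.
c = 2t²/2736 = 2·148²/2736 = 16.0117.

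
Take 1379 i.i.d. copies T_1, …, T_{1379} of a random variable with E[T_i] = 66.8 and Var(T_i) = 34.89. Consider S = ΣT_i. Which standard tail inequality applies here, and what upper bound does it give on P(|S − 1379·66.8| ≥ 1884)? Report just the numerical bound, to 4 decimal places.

0.0136

With mean and variance of each term known, Chebyshev's inequality bounds the deviation of the sum (or sample mean).
Var(S) = n·Var(T_i) = 1379·34.89 = 48113.31.
Chebyshev: P(|S − 1379·66.8| ≥ 1884) ≤ Var(S)/1884² = 48113.31/3549456 = 0.0136.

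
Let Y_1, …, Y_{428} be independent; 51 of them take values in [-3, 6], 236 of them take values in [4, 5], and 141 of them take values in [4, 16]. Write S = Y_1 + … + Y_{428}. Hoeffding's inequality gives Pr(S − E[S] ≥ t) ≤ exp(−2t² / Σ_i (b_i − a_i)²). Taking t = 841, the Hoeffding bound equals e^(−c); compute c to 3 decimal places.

57.337

Σ(b_i − a_i)² = 51·9² + 236·1² + 141·12² = 24671.
c = 2t² / 24671 = 2·841² / 24671 = 57.3370.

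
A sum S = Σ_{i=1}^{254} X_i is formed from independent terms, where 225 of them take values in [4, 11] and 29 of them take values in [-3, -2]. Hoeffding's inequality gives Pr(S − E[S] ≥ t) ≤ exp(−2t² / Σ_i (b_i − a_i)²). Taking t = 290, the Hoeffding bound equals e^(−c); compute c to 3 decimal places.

15.216

Σ(b_i − a_i)² = 225·7² + 29·1² = 11054.
c = 2t² / 11054 = 2·290² / 11054 = 15.2162.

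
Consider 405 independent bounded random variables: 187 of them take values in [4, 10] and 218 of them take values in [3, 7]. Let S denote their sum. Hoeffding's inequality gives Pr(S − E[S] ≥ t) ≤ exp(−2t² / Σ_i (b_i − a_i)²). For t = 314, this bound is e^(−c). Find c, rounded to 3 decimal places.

19.295

Σ(b_i − a_i)² = 187·6² + 218·4² = 10220.
c = 2t² / 10220 = 2·314² / 10220 = 19.2947.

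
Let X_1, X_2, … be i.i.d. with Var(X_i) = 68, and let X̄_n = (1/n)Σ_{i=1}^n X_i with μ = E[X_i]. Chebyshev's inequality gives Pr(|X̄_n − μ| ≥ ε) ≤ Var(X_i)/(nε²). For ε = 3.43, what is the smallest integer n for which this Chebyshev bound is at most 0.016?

362

Require 68/(n·3.43²) ≤ 0.016, i.e. n ≥ 68/(0.016·3.43²) = 361.244.
The smallest integer n is 362.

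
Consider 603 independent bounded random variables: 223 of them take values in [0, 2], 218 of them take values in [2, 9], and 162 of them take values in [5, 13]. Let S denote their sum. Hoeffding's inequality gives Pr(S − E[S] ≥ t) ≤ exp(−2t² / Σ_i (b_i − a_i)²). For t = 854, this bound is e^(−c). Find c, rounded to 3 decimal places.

66.477

Σ(b_i − a_i)² = 223·2² + 218·7² + 162·8² = 21942.
c = 2t² / 21942 = 2·854² / 21942 = 66.4767.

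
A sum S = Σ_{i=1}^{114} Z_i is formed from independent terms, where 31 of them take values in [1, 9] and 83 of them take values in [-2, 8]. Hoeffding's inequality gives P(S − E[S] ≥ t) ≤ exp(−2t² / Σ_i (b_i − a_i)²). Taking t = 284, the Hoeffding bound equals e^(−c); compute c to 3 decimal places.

Σ(b_i − a_i)² = 31·8² + 83·10² = 10284.
c = 2t² / 10284 = 2·284² / 10284 = 15.6857.

15.686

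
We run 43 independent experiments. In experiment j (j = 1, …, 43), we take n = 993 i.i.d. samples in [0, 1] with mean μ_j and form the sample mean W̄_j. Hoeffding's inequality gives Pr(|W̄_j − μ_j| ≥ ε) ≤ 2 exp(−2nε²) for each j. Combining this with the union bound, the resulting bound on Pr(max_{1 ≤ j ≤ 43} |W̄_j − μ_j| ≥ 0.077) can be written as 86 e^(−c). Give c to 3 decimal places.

Union bound over the 43 events: Pr(max_{1 ≤ j ≤ 43} |W̄_j − μ_j| ≥ 0.077) ≤ 43·2·exp(−2nε²) = 86 exp(−2·993·0.077²).
So c = 2·993·0.077² = 11.7750.

11.775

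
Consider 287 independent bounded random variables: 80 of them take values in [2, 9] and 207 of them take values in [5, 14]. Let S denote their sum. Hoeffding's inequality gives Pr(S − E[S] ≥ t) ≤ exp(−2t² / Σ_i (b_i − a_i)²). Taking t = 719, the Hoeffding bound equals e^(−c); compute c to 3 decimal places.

49.979

Σ(b_i − a_i)² = 80·7² + 207·9² = 20687.
c = 2t² / 20687 = 2·719² / 20687 = 49.9793.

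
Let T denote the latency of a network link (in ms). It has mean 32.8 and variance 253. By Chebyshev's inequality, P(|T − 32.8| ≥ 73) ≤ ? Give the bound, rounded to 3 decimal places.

Chebyshev: P(|T − μ| ≥ t) ≤ Var(T)/t².
Bound = 253 / 5329 = 0.0475.

0.047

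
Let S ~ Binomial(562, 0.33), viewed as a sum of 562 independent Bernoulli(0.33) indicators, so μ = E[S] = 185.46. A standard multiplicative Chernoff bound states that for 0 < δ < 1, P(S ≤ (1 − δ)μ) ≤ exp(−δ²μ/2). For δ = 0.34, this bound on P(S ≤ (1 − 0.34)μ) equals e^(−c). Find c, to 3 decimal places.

c = δ²μ/2 = 0.34²·185.46/2 = 10.7196.

10.720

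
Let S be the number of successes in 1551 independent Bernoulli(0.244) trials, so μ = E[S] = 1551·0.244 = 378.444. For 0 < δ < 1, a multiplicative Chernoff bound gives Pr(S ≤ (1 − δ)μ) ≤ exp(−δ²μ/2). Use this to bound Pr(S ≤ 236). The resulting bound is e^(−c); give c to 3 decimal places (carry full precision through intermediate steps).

26.808

Write 236 = (1 − δ)μ, so δ = 1 − 236/378.444 = 0.3763939…
Then the exponent is δ²μ/2 = (μ − 236)²/(2μ) = 26.807524.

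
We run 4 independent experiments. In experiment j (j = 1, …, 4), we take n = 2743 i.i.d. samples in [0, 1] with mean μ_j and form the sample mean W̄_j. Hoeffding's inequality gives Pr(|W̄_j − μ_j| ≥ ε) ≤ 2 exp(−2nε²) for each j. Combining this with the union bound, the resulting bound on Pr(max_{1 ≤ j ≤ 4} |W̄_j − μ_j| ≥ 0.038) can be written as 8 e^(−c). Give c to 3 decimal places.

Union bound over the 4 events: Pr(max_{1 ≤ j ≤ 4} |W̄_j − μ_j| ≥ 0.038) ≤ 4·2·exp(−2nε²) = 8 exp(−2·2743·0.038²).
So c = 2·2743·0.038² = 7.9218.

7.922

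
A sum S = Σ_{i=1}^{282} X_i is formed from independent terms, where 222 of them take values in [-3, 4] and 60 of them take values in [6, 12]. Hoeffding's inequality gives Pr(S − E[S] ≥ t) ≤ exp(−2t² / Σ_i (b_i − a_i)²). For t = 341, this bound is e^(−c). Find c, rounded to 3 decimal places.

17.837

Σ(b_i − a_i)² = 222·7² + 60·6² = 13038.
c = 2t² / 13038 = 2·341² / 13038 = 17.8372.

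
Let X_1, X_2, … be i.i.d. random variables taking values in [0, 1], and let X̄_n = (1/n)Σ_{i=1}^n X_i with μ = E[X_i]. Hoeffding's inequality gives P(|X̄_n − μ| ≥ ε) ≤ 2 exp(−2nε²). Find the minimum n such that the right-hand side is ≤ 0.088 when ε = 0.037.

Require 2·exp(−2nε²) ≤ 0.088, i.e. 2nε² ≥ ln(2/0.088) = 3.123566.
So n ≥ 3.123566 / (2·0.037²) = 1140.820.
The smallest integer n is 1141.

1141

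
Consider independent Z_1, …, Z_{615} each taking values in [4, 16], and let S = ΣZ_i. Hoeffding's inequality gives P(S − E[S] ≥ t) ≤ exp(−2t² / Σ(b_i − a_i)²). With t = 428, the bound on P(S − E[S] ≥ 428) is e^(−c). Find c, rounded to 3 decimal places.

Σ(b_i − a_i)² = 615·(12)² = 88560.
c = 2t²/88560 = 2·428²/88560 = 4.1369.

4.137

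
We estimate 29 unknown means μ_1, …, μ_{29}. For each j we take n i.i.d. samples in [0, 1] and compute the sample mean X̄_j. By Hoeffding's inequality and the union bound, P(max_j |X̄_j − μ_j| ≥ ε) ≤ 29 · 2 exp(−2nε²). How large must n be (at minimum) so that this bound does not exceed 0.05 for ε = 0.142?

Need 2·29·exp(−2nε²) ≤ 0.05, i.e. exp(−2nε²) ≤ 0.05/58.
So 2nε² ≥ ln(58/0.05) = 7.056175.
Hence n ≥ 7.056175/(2·0.142²) = 174.970.
The smallest integer n is 175.

175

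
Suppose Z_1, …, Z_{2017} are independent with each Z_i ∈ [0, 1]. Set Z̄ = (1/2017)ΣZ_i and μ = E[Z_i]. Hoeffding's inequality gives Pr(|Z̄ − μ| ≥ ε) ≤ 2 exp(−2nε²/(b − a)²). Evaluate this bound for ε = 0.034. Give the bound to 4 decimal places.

0.0189

Exponent: 2nε²/(b − a)² = 2·2017·0.034² / 1² = 4.66330.
Bound = 2·exp(−4.66330) = 0.01887.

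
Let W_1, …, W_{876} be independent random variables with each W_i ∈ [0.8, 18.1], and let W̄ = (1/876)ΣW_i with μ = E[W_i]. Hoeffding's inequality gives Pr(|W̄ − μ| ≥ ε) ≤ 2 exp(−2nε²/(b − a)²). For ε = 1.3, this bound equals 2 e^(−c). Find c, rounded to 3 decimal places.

c = 2nε²/(b − a)² = 2·876·1.3² / 17.3² = 9.8930.

9.893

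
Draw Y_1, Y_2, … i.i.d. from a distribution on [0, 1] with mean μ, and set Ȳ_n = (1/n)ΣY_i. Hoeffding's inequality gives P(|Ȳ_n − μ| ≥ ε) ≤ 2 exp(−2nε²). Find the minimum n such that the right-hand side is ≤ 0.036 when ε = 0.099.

205

Require 2·exp(−2nε²) ≤ 0.036, i.e. 2nε² ≥ ln(2/0.036) = 4.017384.
So n ≥ 4.017384 / (2·0.099²) = 204.948.
The smallest integer n is 205.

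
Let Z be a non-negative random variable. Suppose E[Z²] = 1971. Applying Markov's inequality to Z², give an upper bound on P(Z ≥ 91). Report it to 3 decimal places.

Since Z ≥ 0, the event {Z ≥ 91} is the same as {Z² ≥ 8281}.
Markov's inequality applied to Z² gives P(Z² ≥ 8281) ≤ E[Z²]/8281 = 1971/8281 = 0.2380.

0.238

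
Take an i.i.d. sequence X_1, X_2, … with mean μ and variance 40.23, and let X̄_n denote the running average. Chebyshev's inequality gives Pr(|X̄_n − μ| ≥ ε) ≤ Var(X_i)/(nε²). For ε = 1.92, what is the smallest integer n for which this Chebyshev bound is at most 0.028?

390

Require 40.23/(n·1.92²) ≤ 0.028, i.e. n ≥ 40.23/(0.028·1.92²) = 389.753.
The smallest integer n is 390.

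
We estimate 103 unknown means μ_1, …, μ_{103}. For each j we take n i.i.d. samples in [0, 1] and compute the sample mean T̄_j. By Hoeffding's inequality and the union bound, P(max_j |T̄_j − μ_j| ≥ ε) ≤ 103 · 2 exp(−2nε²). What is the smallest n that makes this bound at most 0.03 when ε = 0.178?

140

Need 2·103·exp(−2nε²) ≤ 0.03, i.e. exp(−2nε²) ≤ 0.03/206.
So 2nε² ≥ ln(206/0.03) = 8.834434.
Hence n ≥ 8.834434/(2·0.178²) = 139.415.
The smallest integer n is 140.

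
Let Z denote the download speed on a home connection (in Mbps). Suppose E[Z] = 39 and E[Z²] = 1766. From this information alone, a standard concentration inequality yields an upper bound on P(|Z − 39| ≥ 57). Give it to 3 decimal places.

The first two moments determine the variance, so Chebyshev's inequality is the sharpest standard bound available.
Var(Z) = E[Z²] − (E[Z])² = 1766 − 1521 = 245.
Chebyshev's inequality: P(|Z − μ| ≥ t) ≤ Var(Z)/t² = 245/3249 = 0.0754.

0.075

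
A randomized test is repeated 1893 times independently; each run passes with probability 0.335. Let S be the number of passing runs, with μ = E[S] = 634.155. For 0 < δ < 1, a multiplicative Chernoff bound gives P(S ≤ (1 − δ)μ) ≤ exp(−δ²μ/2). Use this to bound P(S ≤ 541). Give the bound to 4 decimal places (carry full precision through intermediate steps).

0.0011

Write 541 = (1 − δ)μ, so δ = 1 − 541/634.155 = 0.1468963…
Then the exponent is δ²μ/2 = (μ − 541)²/(2μ) = 6.842061.
Bound = exp(−6.842061) = 0.00107.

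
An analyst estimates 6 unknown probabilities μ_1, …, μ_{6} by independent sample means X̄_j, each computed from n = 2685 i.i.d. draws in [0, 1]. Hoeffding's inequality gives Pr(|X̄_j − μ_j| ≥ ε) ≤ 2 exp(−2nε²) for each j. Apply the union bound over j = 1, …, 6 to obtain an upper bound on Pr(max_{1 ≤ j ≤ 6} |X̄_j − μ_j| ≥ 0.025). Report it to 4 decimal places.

Per-experiment Hoeffding bound: 2·exp(−2·2685·0.025²) = 2·exp(−3.35625) = 0.069732.
Union bound over 6 events: 6·0.069732 = 0.41839.

0.4184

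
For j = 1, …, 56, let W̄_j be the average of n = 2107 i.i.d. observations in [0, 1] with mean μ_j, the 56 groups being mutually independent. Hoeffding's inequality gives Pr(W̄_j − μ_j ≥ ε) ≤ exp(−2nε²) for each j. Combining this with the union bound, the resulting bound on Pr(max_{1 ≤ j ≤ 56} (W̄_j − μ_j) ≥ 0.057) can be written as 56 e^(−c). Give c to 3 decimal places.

Union bound over the 56 events: Pr(max_{1 ≤ j ≤ 56} (W̄_j − μ_j) ≥ 0.057) ≤ 56·exp(−2nε²) = 56 exp(−2·2107·0.057²).
So c = 2·2107·0.057² = 13.6913.

13.691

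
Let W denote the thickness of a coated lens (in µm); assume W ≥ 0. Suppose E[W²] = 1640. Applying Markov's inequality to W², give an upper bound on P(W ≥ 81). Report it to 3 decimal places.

0.250

Since W ≥ 0, the event {W ≥ 81} is the same as {W² ≥ 6561}.
Markov's inequality applied to W² gives P(W² ≥ 6561) ≤ E[W²]/6561 = 1640/6561 = 0.2500.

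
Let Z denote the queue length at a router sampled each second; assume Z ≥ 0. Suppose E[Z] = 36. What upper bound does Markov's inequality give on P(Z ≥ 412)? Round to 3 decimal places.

Markov's inequality: for a non-negative random variable, P(Z ≥ a) ≤ E[Z]/a.
Here E[Z] = 36 and a = 412, so the bound is 36/412 = 0.0874.

0.087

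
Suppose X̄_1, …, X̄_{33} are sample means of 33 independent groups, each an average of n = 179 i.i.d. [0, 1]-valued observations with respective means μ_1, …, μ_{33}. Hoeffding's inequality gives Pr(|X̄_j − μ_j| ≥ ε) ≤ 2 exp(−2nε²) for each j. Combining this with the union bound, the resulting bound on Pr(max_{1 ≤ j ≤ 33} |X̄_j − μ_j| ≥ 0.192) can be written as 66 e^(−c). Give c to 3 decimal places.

13.197

Union bound over the 33 events: Pr(max_{1 ≤ j ≤ 33} |X̄_j − μ_j| ≥ 0.192) ≤ 33·2·exp(−2nε²) = 66 exp(−2·179·0.192²).
So c = 2·179·0.192² = 13.1973.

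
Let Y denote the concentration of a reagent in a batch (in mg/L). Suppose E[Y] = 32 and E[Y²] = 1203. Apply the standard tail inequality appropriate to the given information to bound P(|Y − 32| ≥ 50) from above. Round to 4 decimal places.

0.0716

The first two moments determine the variance, so Chebyshev's inequality is the sharpest standard bound available.
Var(Y) = E[Y²] − (E[Y])² = 1203 − 1024 = 179.
Chebyshev's inequality: P(|Y − μ| ≥ t) ≤ Var(Y)/t² = 179/2500 = 0.0716.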